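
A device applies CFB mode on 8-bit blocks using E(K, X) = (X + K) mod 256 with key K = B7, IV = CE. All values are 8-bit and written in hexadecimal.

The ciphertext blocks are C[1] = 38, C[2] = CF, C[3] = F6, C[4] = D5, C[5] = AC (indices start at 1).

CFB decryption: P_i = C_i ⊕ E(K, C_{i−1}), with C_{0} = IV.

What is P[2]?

P[2] = 20

P[2]: E(K, 38) = EF; CF ⊕ EF = 20.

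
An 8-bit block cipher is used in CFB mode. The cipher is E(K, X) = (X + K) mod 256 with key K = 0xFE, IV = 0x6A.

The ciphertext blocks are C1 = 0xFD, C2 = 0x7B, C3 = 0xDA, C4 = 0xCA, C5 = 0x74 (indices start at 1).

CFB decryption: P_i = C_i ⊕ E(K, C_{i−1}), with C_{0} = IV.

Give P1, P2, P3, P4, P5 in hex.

P1: E(K, 0x6A) = 0x68; 0xFD ⊕ 0x68 = 0x95.
P2: E(K, 0xFD) = 0xFB; 0x7B ⊕ 0xFB = 0x80.
P3: E(K, 0x7B) = 0x79; 0xDA ⊕ 0x79 = 0xA3.
P4: E(K, 0xDA) = 0xD8; 0xCA ⊕ 0xD8 = 0x12.
P5: E(K, 0xCA) = 0xC8; 0x74 ⊕ 0xC8 = 0xBC.

P1 = 0x95, P2 = 0x80, P3 = 0xA3, P4 = 0x12, P5 = 0xBC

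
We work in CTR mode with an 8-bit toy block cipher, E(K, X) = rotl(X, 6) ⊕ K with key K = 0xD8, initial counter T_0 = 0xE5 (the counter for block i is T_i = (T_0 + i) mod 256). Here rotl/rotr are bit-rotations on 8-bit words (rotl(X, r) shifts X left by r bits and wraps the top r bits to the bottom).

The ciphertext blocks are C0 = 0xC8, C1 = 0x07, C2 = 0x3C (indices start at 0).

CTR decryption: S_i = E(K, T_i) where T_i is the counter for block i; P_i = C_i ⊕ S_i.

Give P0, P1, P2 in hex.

P0: T = 0xE5, S = E(K, T) = 0xA1; 0xC8 ⊕ 0xA1 = 0x69.
P1: T = 0xE6, S = E(K, T) = 0x61; 0x07 ⊕ 0x61 = 0x66.
P2: T = 0xE7, S = E(K, T) = 0x21; 0x3C ⊕ 0x21 = 0x1D.

P0 = 0x69, P1 = 0x66, P2 = 0x1D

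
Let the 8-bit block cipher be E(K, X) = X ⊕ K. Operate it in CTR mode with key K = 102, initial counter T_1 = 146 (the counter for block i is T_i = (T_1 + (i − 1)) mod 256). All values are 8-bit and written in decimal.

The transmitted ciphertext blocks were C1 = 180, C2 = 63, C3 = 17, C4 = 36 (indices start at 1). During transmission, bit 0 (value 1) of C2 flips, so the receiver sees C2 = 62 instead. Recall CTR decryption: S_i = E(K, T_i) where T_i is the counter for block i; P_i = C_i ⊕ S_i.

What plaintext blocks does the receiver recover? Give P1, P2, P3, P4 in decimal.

P1 = 64, P2 = 203, P3 = 227, P4 = 215

Only C2 changed, to 62. In CTR, a change in C_i flips the same bit in P_i only; the keystream is unaffected. Decrypting the received ciphertext:
P1: T = 146, S = E(K, T) = 244; 180 ⊕ 244 = 64.
P2: T = 147, S = E(K, T) = 245; 62 ⊕ 245 = 203.
P3: T = 148, S = E(K, T) = 242; 17 ⊕ 242 = 227.
P4: T = 149, S = E(K, T) = 243; 36 ⊕ 243 = 215.
Blocks that differ from the original plaintext: P2.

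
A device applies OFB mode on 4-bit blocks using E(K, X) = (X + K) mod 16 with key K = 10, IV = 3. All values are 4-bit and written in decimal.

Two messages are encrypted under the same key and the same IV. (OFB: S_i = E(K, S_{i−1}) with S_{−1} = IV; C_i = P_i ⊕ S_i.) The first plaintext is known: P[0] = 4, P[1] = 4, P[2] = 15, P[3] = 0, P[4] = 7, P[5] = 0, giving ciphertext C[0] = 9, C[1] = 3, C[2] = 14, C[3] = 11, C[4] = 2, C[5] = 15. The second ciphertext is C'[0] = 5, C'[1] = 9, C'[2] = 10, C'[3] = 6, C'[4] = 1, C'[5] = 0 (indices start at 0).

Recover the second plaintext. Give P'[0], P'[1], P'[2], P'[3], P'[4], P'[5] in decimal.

In OFB with a reused IV, both messages share the same keystream S_i, so C_i ⊕ C'_i = P_i ⊕ P'_i and thus P'_i = P_i ⊕ C_i ⊕ C'_i.
P'[0]: 4 ⊕ 9 ⊕ 5 = 8.
P'[1]: 4 ⊕ 3 ⊕ 9 = 14.
P'[2]: 15 ⊕ 14 ⊕ 10 = 11.
P'[3]: 0 ⊕ 11 ⊕ 6 = 13.
P'[4]: 7 ⊕ 2 ⊕ 1 = 4.
P'[5]: 0 ⊕ 15 ⊕ 0 = 15.

P'[0] = 8, P'[1] = 14, P'[2] = 11, P'[3] = 13, P'[4] = 4, P'[5] = 15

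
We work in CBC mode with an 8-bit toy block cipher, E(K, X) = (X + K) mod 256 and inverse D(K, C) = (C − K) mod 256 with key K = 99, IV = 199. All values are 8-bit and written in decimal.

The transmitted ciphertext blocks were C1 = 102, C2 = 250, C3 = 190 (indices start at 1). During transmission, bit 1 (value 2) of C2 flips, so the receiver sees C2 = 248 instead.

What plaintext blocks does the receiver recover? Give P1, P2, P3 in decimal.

P1 = 196, P2 = 243, P3 = 163

CBC decryption: P_i = D(K, C_i) ⊕ C_{i−1}, with C_{0} = IV.
Only C2 changed, to 248. In CBC, a change in C_i garbles P_i and flips the same bit in P_{i+1}. Decrypting the received ciphertext:
P1: D(K, 102) = 3; 3 ⊕ 199 = 196.
P2: D(K, 248) = 149; 149 ⊕ 102 = 243.
P3: D(K, 190) = 91; 91 ⊕ 248 = 163.
Blocks that differ from the original plaintext: P2, P3.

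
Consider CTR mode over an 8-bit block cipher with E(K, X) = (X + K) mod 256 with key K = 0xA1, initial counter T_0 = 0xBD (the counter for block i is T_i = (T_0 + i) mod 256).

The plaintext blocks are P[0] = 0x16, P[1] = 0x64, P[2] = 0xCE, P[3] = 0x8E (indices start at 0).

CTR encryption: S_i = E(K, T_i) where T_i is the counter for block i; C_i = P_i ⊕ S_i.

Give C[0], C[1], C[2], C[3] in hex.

C[0]: T = 0xBD, S = E(K, T) = 0x5E; 0x16 ⊕ 0x5E = 0x48.
C[1]: T = 0xBE, S = E(K, T) = 0x5F; 0x64 ⊕ 0x5F = 0x3B.
C[2]: T = 0xBF, S = E(K, T) = 0x60; 0xCE ⊕ 0x60 = 0xAE.
C[3]: T = 0xC0, S = E(K, T) = 0x61; 0x8E ⊕ 0x61 = 0xEF.

C[0] = 0x48, C[1] = 0x3B, C[2] = 0xAE, C[3] = 0xEF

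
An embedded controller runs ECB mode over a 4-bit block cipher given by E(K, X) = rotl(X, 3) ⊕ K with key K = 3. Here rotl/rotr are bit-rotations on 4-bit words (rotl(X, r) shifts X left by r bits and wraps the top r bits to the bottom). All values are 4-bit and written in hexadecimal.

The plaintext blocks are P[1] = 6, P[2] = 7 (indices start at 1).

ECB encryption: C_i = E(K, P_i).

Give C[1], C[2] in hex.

C[1] = 0, C[2] = 8

C[1]: E(K, 6) = 0.
C[2]: E(K, 7) = 8.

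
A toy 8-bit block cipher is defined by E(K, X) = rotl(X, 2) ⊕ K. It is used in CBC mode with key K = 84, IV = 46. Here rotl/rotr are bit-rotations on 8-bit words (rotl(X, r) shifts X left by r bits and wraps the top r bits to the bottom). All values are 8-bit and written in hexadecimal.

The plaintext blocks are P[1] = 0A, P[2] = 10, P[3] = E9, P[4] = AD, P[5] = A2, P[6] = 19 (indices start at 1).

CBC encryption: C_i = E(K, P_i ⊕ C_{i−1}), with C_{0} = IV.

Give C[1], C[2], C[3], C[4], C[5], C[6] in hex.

C[1]: P[1] ⊕ 46 = 4C; E(K, 4C) = B5.
C[2]: P[2] ⊕ B5 = A5; E(K, A5) = 12.
C[3]: P[3] ⊕ 12 = FB; E(K, FB) = 6B.
C[4]: P[4] ⊕ 6B = C6; E(K, C6) = 9F.
C[5]: P[5] ⊕ 9F = 3D; E(K, 3D) = 70.
C[6]: P[6] ⊕ 70 = 69; E(K, 69) = 21.

C[1] = B5, C[2] = 12, C[3] = 6B, C[4] = 9F, C[5] = 70, C[6] = 21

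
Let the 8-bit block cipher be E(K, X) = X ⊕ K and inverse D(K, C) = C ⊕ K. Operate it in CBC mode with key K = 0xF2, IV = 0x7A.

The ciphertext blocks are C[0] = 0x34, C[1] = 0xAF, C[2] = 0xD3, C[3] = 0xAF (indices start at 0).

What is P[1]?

P[1] = 0x69

CBC decryption: P_i = D(K, C_i) ⊕ C_{i−1}, with C_{−1} = IV.
P[1]: D(K, 0xAF) = 0x5D; 0x5D ⊕ 0x34 = 0x69.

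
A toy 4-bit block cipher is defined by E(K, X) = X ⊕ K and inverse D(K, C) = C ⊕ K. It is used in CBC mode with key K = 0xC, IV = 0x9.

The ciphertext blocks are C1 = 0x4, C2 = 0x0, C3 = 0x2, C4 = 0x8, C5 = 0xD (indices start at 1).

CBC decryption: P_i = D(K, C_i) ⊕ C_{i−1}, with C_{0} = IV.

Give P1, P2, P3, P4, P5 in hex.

P1: D(K, 0x4) = 0x8; 0x8 ⊕ 0x9 = 0x1.
P2: D(K, 0x0) = 0xC; 0xC ⊕ 0x4 = 0x8.
P3: D(K, 0x2) = 0xE; 0xE ⊕ 0x0 = 0xE.
P4: D(K, 0x8) = 0x4; 0x4 ⊕ 0x2 = 0x6.
P5: D(K, 0xD) = 0x1; 0x1 ⊕ 0x8 = 0x9.

P1 = 0x1, P2 = 0x8, P3 = 0xE, P4 = 0x6, P5 = 0x9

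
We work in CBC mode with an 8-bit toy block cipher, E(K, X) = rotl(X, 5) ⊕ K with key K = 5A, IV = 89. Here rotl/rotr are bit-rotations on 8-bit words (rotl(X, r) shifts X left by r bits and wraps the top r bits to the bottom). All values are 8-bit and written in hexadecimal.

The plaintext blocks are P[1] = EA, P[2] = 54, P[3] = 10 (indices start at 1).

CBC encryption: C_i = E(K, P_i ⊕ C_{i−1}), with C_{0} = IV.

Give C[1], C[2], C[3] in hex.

C[1]: P[1] ⊕ 89 = 63; E(K, 63) = 36.
C[2]: P[2] ⊕ 36 = 62; E(K, 62) = 16.
C[3]: P[3] ⊕ 16 = 06; E(K, 06) = 9A.

C[1] = 36, C[2] = 16, C[3] = 9A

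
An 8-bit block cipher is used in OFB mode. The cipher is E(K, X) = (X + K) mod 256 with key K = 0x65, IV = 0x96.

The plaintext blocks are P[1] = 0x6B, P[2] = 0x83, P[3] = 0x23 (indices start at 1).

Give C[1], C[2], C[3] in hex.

OFB encryption: S_i = E(K, S_{i−1}) with S_{0} = IV; C_i = P_i ⊕ S_i.
C[1]: S = E(K, 0x96) = 0xFB; 0x6B ⊕ 0xFB = 0x90.
C[2]: S = E(K, 0xFB) = 0x60; 0x83 ⊕ 0x60 = 0xE3.
C[3]: S = E(K, 0x60) = 0xC5; 0x23 ⊕ 0xC5 = 0xE6.

C[1] = 0x90, C[2] = 0xE3, C[3] = 0xE6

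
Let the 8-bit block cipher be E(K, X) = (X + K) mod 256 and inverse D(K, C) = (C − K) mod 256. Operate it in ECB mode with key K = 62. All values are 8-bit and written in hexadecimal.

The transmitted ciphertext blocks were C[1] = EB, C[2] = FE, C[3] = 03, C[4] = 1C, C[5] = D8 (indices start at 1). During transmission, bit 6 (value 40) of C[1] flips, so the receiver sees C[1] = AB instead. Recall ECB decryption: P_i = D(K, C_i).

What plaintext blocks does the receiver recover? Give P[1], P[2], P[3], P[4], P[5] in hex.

P[1] = 49, P[2] = 9C, P[3] = A1, P[4] = BA, P[5] = 76

Only C[1] changed, to AB. In ECB, a change in C_i affects only P_i. Decrypting the received ciphertext:
P[1]: D(K, AB) = 49.
P[2]: D(K, FE) = 9C.
P[3]: D(K, 03) = A1.
P[4]: D(K, 1C) = BA.
P[5]: D(K, D8) = 76.
Blocks that differ from the original plaintext: P[1].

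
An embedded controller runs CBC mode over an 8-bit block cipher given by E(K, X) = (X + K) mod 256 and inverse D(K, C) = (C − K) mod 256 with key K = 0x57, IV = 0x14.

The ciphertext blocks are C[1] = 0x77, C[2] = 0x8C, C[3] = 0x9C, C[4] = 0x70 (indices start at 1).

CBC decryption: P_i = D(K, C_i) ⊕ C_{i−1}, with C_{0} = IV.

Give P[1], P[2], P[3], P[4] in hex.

P[1] = 0x34, P[2] = 0x42, P[3] = 0xC9, P[4] = 0x85

P[1]: D(K, 0x77) = 0x20; 0x20 ⊕ 0x14 = 0x34.
P[2]: D(K, 0x8C) = 0x35; 0x35 ⊕ 0x77 = 0x42.
P[3]: D(K, 0x9C) = 0x45; 0x45 ⊕ 0x8C = 0xC9.
P[4]: D(K, 0x70) = 0x19; 0x19 ⊕ 0x9C = 0x85.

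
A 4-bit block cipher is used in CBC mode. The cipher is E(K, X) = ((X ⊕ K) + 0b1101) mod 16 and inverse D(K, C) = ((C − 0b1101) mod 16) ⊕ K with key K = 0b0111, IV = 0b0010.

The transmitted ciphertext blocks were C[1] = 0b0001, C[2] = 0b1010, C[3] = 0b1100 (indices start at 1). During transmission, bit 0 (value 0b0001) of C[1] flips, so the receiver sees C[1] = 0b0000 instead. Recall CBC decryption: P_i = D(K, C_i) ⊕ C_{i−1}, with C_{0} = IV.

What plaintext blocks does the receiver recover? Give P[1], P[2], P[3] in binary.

Only C[1] changed, to 0b0000. In CBC, a change in C_i garbles P_i and flips the same bit in P_{i+1}. Decrypting the received ciphertext:
P[1]: D(K, 0b0000) = 0b0100; 0b0100 ⊕ 0b0010 = 0b0110.
P[2]: D(K, 0b1010) = 0b1010; 0b1010 ⊕ 0b0000 = 0b1010.
P[3]: D(K, 0b1100) = 0b1000; 0b1000 ⊕ 0b1010 = 0b0010.
Blocks that differ from the original plaintext: P[1], P[2].

P[1] = 0b0110, P[2] = 0b1010, P[3] = 0b0010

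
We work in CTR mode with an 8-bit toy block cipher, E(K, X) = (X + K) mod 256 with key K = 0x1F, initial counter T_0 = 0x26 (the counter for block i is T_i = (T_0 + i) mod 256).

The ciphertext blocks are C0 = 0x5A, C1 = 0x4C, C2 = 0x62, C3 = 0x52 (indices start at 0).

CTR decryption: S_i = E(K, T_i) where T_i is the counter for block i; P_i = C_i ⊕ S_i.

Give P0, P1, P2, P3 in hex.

P0: T = 0x26, S = E(K, T) = 0x45; 0x5A ⊕ 0x45 = 0x1F.
P1: T = 0x27, S = E(K, T) = 0x46; 0x4C ⊕ 0x46 = 0x0A.
P2: T = 0x28, S = E(K, T) = 0x47; 0x62 ⊕ 0x47 = 0x25.
P3: T = 0x29, S = E(K, T) = 0x48; 0x52 ⊕ 0x48 = 0x1A.

P0 = 0x1F, P1 = 0x0A, P2 = 0x25, P3 = 0x1A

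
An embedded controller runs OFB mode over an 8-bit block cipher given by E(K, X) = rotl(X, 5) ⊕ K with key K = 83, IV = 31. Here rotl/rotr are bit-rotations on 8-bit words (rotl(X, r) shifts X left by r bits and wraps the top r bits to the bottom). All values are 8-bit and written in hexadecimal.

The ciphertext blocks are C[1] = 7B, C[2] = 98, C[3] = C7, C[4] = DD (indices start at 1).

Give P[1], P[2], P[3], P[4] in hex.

OFB decryption: S_i = E(K, S_{i−1}) with S_{0} = IV; P_i = C_i ⊕ S_i.
P[1]: S = E(K, 31) = A5; 7B ⊕ A5 = DE.
P[2]: S = E(K, A5) = 37; 98 ⊕ 37 = AF.
P[3]: S = E(K, 37) = 65; C7 ⊕ 65 = A2.
P[4]: S = E(K, 65) = 2F; DD ⊕ 2F = F2.

P[1] = DE, P[2] = AF, P[3] = A2, P[4] = F2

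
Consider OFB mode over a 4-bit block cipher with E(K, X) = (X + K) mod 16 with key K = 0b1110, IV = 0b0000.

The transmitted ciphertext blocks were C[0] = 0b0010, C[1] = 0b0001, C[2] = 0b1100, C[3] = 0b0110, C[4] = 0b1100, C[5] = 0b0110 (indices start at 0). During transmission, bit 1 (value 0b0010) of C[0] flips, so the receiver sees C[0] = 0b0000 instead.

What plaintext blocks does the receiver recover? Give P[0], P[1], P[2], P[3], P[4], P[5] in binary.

P[0] = 0b1110, P[1] = 0b1101, P[2] = 0b0110, P[3] = 0b1110, P[4] = 0b1010, P[5] = 0b0010

OFB decryption: S_i = E(K, S_{i−1}) with S_{−1} = IV; P_i = C_i ⊕ S_i.
Only C[0] changed, to 0b0000. In OFB, a change in C_i flips the same bit in P_i only; the keystream is unaffected. Decrypting the received ciphertext:
P[0]: S = E(K, 0b0000) = 0b1110; 0b0000 ⊕ 0b1110 = 0b1110.
P[1]: S = E(K, 0b1110) = 0b1100; 0b0001 ⊕ 0b1100 = 0b1101.
P[2]: S = E(K, 0b1100) = 0b1010; 0b1100 ⊕ 0b1010 = 0b0110.
P[3]: S = E(K, 0b1010) = 0b1000; 0b0110 ⊕ 0b1000 = 0b1110.
P[4]: S = E(K, 0b1000) = 0b0110; 0b1100 ⊕ 0b0110 = 0b1010.
P[5]: S = E(K, 0b0110) = 0b0100; 0b0110 ⊕ 0b0100 = 0b0010.
Blocks that differ from the original plaintext: P[0].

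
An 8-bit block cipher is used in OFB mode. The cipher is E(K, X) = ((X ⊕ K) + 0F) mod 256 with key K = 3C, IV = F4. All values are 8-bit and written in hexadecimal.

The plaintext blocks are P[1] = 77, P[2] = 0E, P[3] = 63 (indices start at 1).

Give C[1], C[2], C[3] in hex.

OFB encryption: S_i = E(K, S_{i−1}) with S_{0} = IV; C_i = P_i ⊕ S_i.
C[1]: S = E(K, F4) = D7; 77 ⊕ D7 = A0.
C[2]: S = E(K, D7) = FA; 0E ⊕ FA = F4.
C[3]: S = E(K, FA) = D5; 63 ⊕ D5 = B6.

C[1] = A0, C[2] = F4, C[3] = B6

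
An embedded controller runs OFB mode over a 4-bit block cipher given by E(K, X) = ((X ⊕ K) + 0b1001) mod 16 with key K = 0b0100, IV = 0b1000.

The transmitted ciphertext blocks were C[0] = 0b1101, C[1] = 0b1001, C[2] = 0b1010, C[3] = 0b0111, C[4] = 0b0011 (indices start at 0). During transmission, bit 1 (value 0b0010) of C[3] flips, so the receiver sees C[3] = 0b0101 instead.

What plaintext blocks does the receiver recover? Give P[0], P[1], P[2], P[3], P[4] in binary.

P[0] = 0b1000, P[1] = 0b0011, P[2] = 0b1101, P[3] = 0b1001, P[4] = 0b0010

OFB decryption: S_i = E(K, S_{i−1}) with S_{−1} = IV; P_i = C_i ⊕ S_i.
Only C[3] changed, to 0b0101. In OFB, a change in C_i flips the same bit in P_i only; the keystream is unaffected. Decrypting the received ciphertext:
P[0]: S = E(K, 0b1000) = 0b0101; 0b1101 ⊕ 0b0101 = 0b1000.
P[1]: S = E(K, 0b0101) = 0b1010; 0b1001 ⊕ 0b1010 = 0b0011.
P[2]: S = E(K, 0b1010) = 0b0111; 0b1010 ⊕ 0b0111 = 0b1101.
P[3]: S = E(K, 0b0111) = 0b1100; 0b0101 ⊕ 0b1100 = 0b1001.
P[4]: S = E(K, 0b1100) = 0b0001; 0b0011 ⊕ 0b0001 = 0b0010.
Blocks that differ from the original plaintext: P[3].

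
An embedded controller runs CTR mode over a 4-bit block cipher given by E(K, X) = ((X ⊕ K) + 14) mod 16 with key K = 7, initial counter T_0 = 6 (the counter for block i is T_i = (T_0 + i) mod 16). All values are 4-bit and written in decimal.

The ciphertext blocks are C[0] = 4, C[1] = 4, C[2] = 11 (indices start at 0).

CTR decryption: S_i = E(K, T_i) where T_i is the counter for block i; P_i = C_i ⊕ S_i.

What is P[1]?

P[1]: T = 7, S = E(K, T) = 14; 4 ⊕ 14 = 10.

P[1] = 10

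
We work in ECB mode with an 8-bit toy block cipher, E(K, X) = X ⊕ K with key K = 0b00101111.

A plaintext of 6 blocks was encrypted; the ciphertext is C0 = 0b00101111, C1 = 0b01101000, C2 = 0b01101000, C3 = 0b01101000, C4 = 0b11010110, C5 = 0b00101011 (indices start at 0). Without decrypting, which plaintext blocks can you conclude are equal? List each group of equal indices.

P1 = P2 = P3

ECB encrypts each block independently with the same key, so equal ciphertext blocks imply equal plaintext blocks.
C1 = C2 = C3 = 0b01101000, so P1 = P2 = P3.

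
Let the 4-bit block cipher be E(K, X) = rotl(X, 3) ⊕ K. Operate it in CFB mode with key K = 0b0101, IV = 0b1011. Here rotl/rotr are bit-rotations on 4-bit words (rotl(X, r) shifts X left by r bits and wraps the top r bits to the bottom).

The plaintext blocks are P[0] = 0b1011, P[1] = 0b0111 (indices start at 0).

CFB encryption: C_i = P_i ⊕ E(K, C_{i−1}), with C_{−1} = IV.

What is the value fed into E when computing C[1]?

0b0011

C[0]: E(K, 0b1011) = 0b1000; 0b1011 ⊕ 0b1000 = 0b0011.
C[1]: E(K, 0b0011) = 0b1100; 0b0111 ⊕ 0b1100 = 0b1011.
So the input to E for block [1] is 0b0011.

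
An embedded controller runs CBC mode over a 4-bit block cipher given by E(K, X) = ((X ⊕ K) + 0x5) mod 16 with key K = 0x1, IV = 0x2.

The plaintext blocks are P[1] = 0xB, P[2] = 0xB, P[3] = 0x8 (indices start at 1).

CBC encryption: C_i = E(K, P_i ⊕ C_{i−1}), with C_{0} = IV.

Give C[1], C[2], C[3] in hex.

C[1] = 0xD, C[2] = 0xC, C[3] = 0xA

C[1]: P[1] ⊕ 0x2 = 0x9; E(K, 0x9) = 0xD.
C[2]: P[2] ⊕ 0xD = 0x6; E(K, 0x6) = 0xC.
C[3]: P[3] ⊕ 0xC = 0x4; E(K, 0x4) = 0xA.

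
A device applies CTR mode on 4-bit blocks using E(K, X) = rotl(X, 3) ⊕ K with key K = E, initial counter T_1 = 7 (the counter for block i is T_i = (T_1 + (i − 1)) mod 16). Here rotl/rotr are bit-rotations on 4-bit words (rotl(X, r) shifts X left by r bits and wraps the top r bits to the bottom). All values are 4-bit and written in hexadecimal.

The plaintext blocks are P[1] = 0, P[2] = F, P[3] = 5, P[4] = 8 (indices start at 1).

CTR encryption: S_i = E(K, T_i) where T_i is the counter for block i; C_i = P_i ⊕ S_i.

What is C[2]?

C[2] = 5

C[1]: T = 7, S = E(K, T) = 5; 0 ⊕ 5 = 5.
C[2]: T = 8, S = E(K, T) = A; F ⊕ A = 5.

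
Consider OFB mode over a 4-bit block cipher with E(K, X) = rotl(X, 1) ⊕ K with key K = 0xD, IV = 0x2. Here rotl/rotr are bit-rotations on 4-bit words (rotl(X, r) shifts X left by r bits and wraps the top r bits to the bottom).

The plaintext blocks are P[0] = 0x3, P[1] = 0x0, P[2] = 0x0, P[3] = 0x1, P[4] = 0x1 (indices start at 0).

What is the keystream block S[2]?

0x0

OFB encryption: S_i = E(K, S_{i−1}) with S_{−1} = IV; C_i = P_i ⊕ S_i.
C[0]: S = E(K, 0x2) = 0x9; 0x3 ⊕ 0x9 = 0xA.
C[1]: S = E(K, 0x9) = 0xE; 0x0 ⊕ 0xE = 0xE.
C[2]: S = E(K, 0xE) = 0x0; 0x0 ⊕ 0x0 = 0x0.
So S[2] = 0x0.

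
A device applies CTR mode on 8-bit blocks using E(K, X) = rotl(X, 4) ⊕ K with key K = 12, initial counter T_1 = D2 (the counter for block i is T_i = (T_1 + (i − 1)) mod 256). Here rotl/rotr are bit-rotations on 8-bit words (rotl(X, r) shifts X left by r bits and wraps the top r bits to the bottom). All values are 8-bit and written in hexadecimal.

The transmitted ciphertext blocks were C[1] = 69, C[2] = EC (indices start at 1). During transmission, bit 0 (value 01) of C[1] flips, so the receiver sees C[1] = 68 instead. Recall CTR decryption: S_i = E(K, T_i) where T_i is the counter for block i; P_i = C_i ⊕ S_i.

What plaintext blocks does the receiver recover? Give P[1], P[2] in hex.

P[1] = 57, P[2] = C3

Only C[1] changed, to 68. In CTR, a change in C_i flips the same bit in P_i only; the keystream is unaffected. Decrypting the received ciphertext:
P[1]: T = D2, S = E(K, T) = 3F; 68 ⊕ 3F = 57.
P[2]: T = D3, S = E(K, T) = 2F; EC ⊕ 2F = C3.
Blocks that differ from the original plaintext: P[1].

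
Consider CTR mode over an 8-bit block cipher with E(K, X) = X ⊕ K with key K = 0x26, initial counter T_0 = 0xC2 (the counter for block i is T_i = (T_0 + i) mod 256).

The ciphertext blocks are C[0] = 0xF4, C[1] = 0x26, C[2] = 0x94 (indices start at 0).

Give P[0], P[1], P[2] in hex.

P[0] = 0x10, P[1] = 0xC3, P[2] = 0x76

CTR decryption: S_i = E(K, T_i) where T_i is the counter for block i; P_i = C_i ⊕ S_i.
P[0]: T = 0xC2, S = E(K, T) = 0xE4; 0xF4 ⊕ 0xE4 = 0x10.
P[1]: T = 0xC3, S = E(K, T) = 0xE5; 0x26 ⊕ 0xE5 = 0xC3.
P[2]: T = 0xC4, S = E(K, T) = 0xE2; 0x94 ⊕ 0xE2 = 0x76.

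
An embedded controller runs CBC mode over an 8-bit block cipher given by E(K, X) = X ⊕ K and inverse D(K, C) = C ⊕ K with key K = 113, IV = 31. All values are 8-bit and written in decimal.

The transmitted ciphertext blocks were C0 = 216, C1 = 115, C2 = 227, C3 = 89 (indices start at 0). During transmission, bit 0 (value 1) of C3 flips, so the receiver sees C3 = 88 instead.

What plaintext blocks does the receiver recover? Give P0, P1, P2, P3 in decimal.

P0 = 182, P1 = 218, P2 = 225, P3 = 202

CBC decryption: P_i = D(K, C_i) ⊕ C_{i−1}, with C_{−1} = IV.
Only C3 changed, to 88. In CBC, a change in C_i garbles P_i and flips the same bit in P_{i+1}. Decrypting the received ciphertext:
P0: D(K, 216) = 169; 169 ⊕ 31 = 182.
P1: D(K, 115) = 2; 2 ⊕ 216 = 218.
P2: D(K, 227) = 146; 146 ⊕ 115 = 225.
P3: D(K, 88) = 41; 41 ⊕ 227 = 202.
Blocks that differ from the original plaintext: P3.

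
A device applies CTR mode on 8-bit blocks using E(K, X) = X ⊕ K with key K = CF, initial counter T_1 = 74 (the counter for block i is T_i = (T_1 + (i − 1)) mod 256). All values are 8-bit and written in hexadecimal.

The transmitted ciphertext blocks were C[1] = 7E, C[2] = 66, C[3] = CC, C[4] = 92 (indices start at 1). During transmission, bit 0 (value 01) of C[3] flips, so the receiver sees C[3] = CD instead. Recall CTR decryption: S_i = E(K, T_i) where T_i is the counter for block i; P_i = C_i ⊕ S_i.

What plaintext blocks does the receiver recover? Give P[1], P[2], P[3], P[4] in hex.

Only C[3] changed, to CD. In CTR, a change in C_i flips the same bit in P_i only; the keystream is unaffected. Decrypting the received ciphertext:
P[1]: T = 74, S = E(K, T) = BB; 7E ⊕ BB = C5.
P[2]: T = 75, S = E(K, T) = BA; 66 ⊕ BA = DC.
P[3]: T = 76, S = E(K, T) = B9; CD ⊕ B9 = 74.
P[4]: T = 77, S = E(K, T) = B8; 92 ⊕ B8 = 2A.
Blocks that differ from the original plaintext: P[3].

P[1] = C5, P[2] = DC, P[3] = 74, P[4] = 2A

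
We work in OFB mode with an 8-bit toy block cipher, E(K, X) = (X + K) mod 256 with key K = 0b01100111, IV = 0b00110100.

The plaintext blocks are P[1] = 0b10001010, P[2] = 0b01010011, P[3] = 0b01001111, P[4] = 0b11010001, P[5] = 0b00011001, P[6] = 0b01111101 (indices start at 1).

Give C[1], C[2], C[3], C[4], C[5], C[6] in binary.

C[1] = 0b00010001, C[2] = 0b01010001, C[3] = 0b00100110, C[4] = 0b00000001, C[5] = 0b00101110, C[6] = 0b11100011

OFB encryption: S_i = E(K, S_{i−1}) with S_{0} = IV; C_i = P_i ⊕ S_i.
C[1]: S = E(K, 0b00110100) = 0b10011011; 0b10001010 ⊕ 0b10011011 = 0b00010001.
C[2]: S = E(K, 0b10011011) = 0b00000010; 0b01010011 ⊕ 0b00000010 = 0b01010001.
C[3]: S = E(K, 0b00000010) = 0b01101001; 0b01001111 ⊕ 0b01101001 = 0b00100110.
C[4]: S = E(K, 0b01101001) = 0b11010000; 0b11010001 ⊕ 0b11010000 = 0b00000001.
C[5]: S = E(K, 0b11010000) = 0b00110111; 0b00011001 ⊕ 0b00110111 = 0b00101110.
C[6]: S = E(K, 0b00110111) = 0b10011110; 0b01111101 ⊕ 0b10011110 = 0b11100011.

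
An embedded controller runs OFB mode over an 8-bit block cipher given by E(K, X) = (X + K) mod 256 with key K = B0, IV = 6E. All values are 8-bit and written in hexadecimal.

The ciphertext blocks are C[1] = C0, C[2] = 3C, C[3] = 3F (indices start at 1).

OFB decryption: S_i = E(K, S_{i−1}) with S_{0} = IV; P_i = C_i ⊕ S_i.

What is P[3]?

P[1]: S = E(K, 6E) = 1E; C0 ⊕ 1E = DE.
P[2]: S = E(K, 1E) = CE; 3C ⊕ CE = F2.
P[3]: S = E(K, CE) = 7E; 3F ⊕ 7E = 41.

P[3] = 41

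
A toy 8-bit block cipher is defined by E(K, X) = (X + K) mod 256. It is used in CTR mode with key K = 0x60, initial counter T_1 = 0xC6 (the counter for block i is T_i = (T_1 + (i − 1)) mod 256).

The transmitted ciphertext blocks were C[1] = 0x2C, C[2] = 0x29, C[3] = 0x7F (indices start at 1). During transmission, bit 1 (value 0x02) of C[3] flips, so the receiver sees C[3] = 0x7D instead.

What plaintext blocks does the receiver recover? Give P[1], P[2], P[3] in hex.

CTR decryption: S_i = E(K, T_i) where T_i is the counter for block i; P_i = C_i ⊕ S_i.
Only C[3] changed, to 0x7D. In CTR, a change in C_i flips the same bit in P_i only; the keystream is unaffected. Decrypting the received ciphertext:
P[1]: T = 0xC6, S = E(K, T) = 0x26; 0x2C ⊕ 0x26 = 0x0A.
P[2]: T = 0xC7, S = E(K, T) = 0x27; 0x29 ⊕ 0x27 = 0x0E.
P[3]: T = 0xC8, S = E(K, T) = 0x28; 0x7D ⊕ 0x28 = 0x55.
Blocks that differ from the original plaintext: P[3].

P[1] = 0x0A, P[2] = 0x0E, P[3] = 0x55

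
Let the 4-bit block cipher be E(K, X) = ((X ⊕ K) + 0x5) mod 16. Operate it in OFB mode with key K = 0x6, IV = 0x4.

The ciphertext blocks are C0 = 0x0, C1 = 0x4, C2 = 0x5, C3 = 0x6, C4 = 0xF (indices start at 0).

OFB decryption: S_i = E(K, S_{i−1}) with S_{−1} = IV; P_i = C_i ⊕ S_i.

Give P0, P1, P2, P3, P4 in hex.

P0 = 0x7, P1 = 0x2, P2 = 0x0, P3 = 0xE, P4 = 0xC

P0: S = E(K, 0x4) = 0x7; 0x0 ⊕ 0x7 = 0x7.
P1: S = E(K, 0x7) = 0x6; 0x4 ⊕ 0x6 = 0x2.
P2: S = E(K, 0x6) = 0x5; 0x5 ⊕ 0x5 = 0x0.
P3: S = E(K, 0x5) = 0x8; 0x6 ⊕ 0x8 = 0xE.
P4: S = E(K, 0x8) = 0x3; 0xF ⊕ 0x3 = 0xC.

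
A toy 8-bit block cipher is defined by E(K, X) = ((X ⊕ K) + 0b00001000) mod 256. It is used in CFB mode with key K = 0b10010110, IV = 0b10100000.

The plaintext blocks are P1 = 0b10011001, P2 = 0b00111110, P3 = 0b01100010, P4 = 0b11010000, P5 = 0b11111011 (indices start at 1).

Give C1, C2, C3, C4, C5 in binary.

CFB encryption: C_i = P_i ⊕ E(K, C_{i−1}), with C_{0} = IV.
C1: E(K, 0b10100000) = 0b00111110; 0b10011001 ⊕ 0b00111110 = 0b10100111.
C2: E(K, 0b10100111) = 0b00111001; 0b00111110 ⊕ 0b00111001 = 0b00000111.
C3: E(K, 0b00000111) = 0b10011001; 0b01100010 ⊕ 0b10011001 = 0b11111011.
C4: E(K, 0b11111011) = 0b01110101; 0b11010000 ⊕ 0b01110101 = 0b10100101.
C5: E(K, 0b10100101) = 0b00111011; 0b11111011 ⊕ 0b00111011 = 0b11000000.

C1 = 0b10100111, C2 = 0b00000111, C3 = 0b11111011, C4 = 0b10100101, C5 = 0b11000000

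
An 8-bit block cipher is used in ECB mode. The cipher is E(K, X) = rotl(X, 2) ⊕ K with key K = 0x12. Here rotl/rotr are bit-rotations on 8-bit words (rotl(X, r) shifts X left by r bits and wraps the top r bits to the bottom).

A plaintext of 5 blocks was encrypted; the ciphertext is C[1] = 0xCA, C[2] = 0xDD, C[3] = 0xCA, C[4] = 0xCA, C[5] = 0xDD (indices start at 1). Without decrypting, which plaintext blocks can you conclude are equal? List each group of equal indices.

P[1] = P[3] = P[4]; P[2] = P[5]

ECB encrypts each block independently with the same key, so equal ciphertext blocks imply equal plaintext blocks.
C[1] = C[3] = C[4] = 0xCA, so P[1] = P[3] = P[4].
C[2] = C[5] = 0xDD, so P[2] = P[5].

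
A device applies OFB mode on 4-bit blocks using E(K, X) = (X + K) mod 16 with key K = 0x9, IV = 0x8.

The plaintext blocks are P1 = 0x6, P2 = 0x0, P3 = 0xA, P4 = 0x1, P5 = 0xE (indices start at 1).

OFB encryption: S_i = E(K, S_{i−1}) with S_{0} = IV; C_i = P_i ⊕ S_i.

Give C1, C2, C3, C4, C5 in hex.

C1 = 0x7, C2 = 0xA, C3 = 0x9, C4 = 0xD, C5 = 0xB

C1: S = E(K, 0x8) = 0x1; 0x6 ⊕ 0x1 = 0x7.
C2: S = E(K, 0x1) = 0xA; 0x0 ⊕ 0xA = 0xA.
C3: S = E(K, 0xA) = 0x3; 0xA ⊕ 0x3 = 0x9.
C4: S = E(K, 0x3) = 0xC; 0x1 ⊕ 0xC = 0xD.
C5: S = E(K, 0xC) = 0x5; 0xE ⊕ 0x5 = 0xB.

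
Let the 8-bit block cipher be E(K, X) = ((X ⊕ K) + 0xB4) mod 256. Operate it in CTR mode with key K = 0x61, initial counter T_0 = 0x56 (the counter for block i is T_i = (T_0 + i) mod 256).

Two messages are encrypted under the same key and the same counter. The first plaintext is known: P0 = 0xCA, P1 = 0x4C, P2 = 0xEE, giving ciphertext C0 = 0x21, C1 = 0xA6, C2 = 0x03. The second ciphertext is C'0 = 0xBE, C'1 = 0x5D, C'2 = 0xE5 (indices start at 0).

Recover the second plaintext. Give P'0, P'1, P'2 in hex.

P'0 = 0x55, P'1 = 0xB7, P'2 = 0x08

In CTR with a reused counter, both messages share the same keystream S_i, so C_i ⊕ C'_i = P_i ⊕ P'_i and thus P'_i = P_i ⊕ C_i ⊕ C'_i.
P'0: 0xCA ⊕ 0x21 ⊕ 0xBE = 0x55.
P'1: 0x4C ⊕ 0xA6 ⊕ 0x5D = 0xB7.
P'2: 0xEE ⊕ 0x03 ⊕ 0xE5 = 0x08.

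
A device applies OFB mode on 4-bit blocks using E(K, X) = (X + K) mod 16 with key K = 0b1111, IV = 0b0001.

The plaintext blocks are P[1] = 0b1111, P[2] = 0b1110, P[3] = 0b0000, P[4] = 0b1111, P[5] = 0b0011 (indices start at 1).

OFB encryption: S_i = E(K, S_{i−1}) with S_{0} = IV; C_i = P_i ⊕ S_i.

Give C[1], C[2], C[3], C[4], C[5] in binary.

C[1]: S = E(K, 0b0001) = 0b0000; 0b1111 ⊕ 0b0000 = 0b1111.
C[2]: S = E(K, 0b0000) = 0b1111; 0b1110 ⊕ 0b1111 = 0b0001.
C[3]: S = E(K, 0b1111) = 0b1110; 0b0000 ⊕ 0b1110 = 0b1110.
C[4]: S = E(K, 0b1110) = 0b1101; 0b1111 ⊕ 0b1101 = 0b0010.
C[5]: S = E(K, 0b1101) = 0b1100; 0b0011 ⊕ 0b1100 = 0b1111.

C[1] = 0b1111, C[2] = 0b0001, C[3] = 0b1110, C[4] = 0b0010, C[5] = 0b1111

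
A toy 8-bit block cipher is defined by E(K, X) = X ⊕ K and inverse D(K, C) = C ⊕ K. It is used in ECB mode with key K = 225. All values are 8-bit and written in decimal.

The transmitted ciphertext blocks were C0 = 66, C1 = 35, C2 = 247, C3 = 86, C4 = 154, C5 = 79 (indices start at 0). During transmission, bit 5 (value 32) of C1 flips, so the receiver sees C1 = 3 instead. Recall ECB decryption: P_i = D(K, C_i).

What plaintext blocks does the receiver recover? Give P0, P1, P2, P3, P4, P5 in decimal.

Only C1 changed, to 3. In ECB, a change in C_i affects only P_i. Decrypting the received ciphertext:
P0: D(K, 66) = 163.
P1: D(K, 3) = 226.
P2: D(K, 247) = 22.
P3: D(K, 86) = 183.
P4: D(K, 154) = 123.
P5: D(K, 79) = 174.
Blocks that differ from the original plaintext: P1.

P0 = 163, P1 = 226, P2 = 22, P3 = 183, P4 = 123, P5 = 174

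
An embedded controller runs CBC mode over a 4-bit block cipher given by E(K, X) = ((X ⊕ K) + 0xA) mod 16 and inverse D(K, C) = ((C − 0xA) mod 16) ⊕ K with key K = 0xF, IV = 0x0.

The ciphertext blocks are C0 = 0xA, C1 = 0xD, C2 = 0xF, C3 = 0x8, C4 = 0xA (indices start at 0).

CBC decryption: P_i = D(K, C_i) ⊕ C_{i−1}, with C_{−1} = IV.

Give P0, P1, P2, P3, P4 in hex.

P0: D(K, 0xA) = 0xF; 0xF ⊕ 0x0 = 0xF.
P1: D(K, 0xD) = 0xC; 0xC ⊕ 0xA = 0x6.
P2: D(K, 0xF) = 0xA; 0xA ⊕ 0xD = 0x7.
P3: D(K, 0x8) = 0x1; 0x1 ⊕ 0xF = 0xE.
P4: D(K, 0xA) = 0xF; 0xF ⊕ 0x8 = 0x7.

P0 = 0xF, P1 = 0x6, P2 = 0x7, P3 = 0xE, P4 = 0x7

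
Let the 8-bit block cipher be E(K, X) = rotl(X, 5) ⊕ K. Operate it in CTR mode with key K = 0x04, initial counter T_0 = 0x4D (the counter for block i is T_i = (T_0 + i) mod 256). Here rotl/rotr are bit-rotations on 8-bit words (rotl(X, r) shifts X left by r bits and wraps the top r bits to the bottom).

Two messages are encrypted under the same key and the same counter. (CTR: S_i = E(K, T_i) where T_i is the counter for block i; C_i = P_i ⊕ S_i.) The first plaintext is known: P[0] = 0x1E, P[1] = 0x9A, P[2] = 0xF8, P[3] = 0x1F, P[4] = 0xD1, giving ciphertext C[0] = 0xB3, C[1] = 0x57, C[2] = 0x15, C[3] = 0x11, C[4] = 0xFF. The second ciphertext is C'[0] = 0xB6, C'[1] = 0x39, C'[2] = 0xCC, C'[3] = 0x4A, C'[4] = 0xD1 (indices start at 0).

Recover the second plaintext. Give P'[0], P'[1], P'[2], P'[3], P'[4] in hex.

In CTR with a reused counter, both messages share the same keystream S_i, so C_i ⊕ C'_i = P_i ⊕ P'_i and thus P'_i = P_i ⊕ C_i ⊕ C'_i.
P'[0]: 0x1E ⊕ 0xB3 ⊕ 0xB6 = 0x1B.
P'[1]: 0x9A ⊕ 0x57 ⊕ 0x39 = 0xF4.
P'[2]: 0xF8 ⊕ 0x15 ⊕ 0xCC = 0x21.
P'[3]: 0x1F ⊕ 0x11 ⊕ 0x4A = 0x44.
P'[4]: 0xD1 ⊕ 0xFF ⊕ 0xD1 = 0xFF.

P'[0] = 0x1B, P'[1] = 0xF4, P'[2] = 0x21, P'[3] = 0x44, P'[4] = 0xFF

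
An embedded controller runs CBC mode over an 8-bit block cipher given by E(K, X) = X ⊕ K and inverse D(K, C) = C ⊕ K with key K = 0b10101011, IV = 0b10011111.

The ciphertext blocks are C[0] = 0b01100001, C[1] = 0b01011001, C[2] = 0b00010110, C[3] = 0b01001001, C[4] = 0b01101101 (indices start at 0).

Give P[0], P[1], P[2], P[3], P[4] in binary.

P[0] = 0b01010101, P[1] = 0b10010011, P[2] = 0b11100100, P[3] = 0b11110100, P[4] = 0b10001111

CBC decryption: P_i = D(K, C_i) ⊕ C_{i−1}, with C_{−1} = IV.
P[0]: D(K, 0b01100001) = 0b11001010; 0b11001010 ⊕ 0b10011111 = 0b01010101.
P[1]: D(K, 0b01011001) = 0b11110010; 0b11110010 ⊕ 0b01100001 = 0b10010011.
P[2]: D(K, 0b00010110) = 0b10111101; 0b10111101 ⊕ 0b01011001 = 0b11100100.
P[3]: D(K, 0b01001001) = 0b11100010; 0b11100010 ⊕ 0b00010110 = 0b11110100.
P[4]: D(K, 0b01101101) = 0b11000110; 0b11000110 ⊕ 0b01001001 = 0b10001111.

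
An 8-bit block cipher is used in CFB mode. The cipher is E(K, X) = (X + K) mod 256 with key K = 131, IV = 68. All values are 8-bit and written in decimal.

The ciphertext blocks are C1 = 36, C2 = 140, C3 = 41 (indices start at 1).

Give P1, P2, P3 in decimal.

P1 = 227, P2 = 43, P3 = 38

CFB decryption: P_i = C_i ⊕ E(K, C_{i−1}), with C_{0} = IV.
P1: E(K, 68) = 199; 36 ⊕ 199 = 227.
P2: E(K, 36) = 167; 140 ⊕ 167 = 43.
P3: E(K, 140) = 15; 41 ⊕ 15 = 38.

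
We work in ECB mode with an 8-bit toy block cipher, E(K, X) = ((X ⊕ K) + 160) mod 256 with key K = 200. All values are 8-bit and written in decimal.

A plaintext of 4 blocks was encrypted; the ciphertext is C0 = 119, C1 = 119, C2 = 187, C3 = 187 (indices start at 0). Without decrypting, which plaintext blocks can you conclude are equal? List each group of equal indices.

P0 = P1; P2 = P3

ECB encrypts each block independently with the same key, so equal ciphertext blocks imply equal plaintext blocks.
C0 = C1 = 119, so P0 = P1.
C2 = C3 = 187, so P2 = P3.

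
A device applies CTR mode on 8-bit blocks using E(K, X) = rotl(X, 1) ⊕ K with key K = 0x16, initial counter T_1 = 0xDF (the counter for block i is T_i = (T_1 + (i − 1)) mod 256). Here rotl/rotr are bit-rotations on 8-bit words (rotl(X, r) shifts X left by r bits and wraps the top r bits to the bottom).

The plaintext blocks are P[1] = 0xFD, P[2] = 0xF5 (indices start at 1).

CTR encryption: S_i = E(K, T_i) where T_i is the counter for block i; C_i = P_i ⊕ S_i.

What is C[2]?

C[1]: T = 0xDF, S = E(K, T) = 0xA9; 0xFD ⊕ 0xA9 = 0x54.
C[2]: T = 0xE0, S = E(K, T) = 0xD7; 0xF5 ⊕ 0xD7 = 0x22.

C[2] = 0x22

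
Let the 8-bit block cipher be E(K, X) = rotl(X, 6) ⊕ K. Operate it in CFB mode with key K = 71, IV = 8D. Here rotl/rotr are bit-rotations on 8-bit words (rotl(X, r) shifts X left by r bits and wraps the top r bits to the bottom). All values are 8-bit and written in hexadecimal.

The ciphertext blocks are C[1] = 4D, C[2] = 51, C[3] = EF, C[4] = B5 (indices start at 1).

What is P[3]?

CFB decryption: P_i = C_i ⊕ E(K, C_{i−1}), with C_{0} = IV.
P[3]: E(K, 51) = 25; EF ⊕ 25 = CA.

P[3] = CA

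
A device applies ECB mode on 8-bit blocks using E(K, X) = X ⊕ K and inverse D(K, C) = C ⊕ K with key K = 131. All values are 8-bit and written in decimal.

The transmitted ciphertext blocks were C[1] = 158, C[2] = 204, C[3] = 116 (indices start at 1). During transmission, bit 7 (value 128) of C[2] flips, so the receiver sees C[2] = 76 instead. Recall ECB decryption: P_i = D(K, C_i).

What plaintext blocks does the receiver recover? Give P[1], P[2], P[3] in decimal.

P[1] = 29, P[2] = 207, P[3] = 247

Only C[2] changed, to 76. In ECB, a change in C_i affects only P_i. Decrypting the received ciphertext:
P[1]: D(K, 158) = 29.
P[2]: D(K, 76) = 207.
P[3]: D(K, 116) = 247.
Blocks that differ from the original plaintext: P[2].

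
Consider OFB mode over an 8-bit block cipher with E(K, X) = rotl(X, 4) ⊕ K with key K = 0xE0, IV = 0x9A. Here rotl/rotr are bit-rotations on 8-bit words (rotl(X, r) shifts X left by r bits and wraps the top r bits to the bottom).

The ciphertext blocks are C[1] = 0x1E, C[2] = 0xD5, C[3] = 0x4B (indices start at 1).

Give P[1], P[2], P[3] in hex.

P[1] = 0x57, P[2] = 0xA1, P[3] = 0xEC

OFB decryption: S_i = E(K, S_{i−1}) with S_{0} = IV; P_i = C_i ⊕ S_i.
P[1]: S = E(K, 0x9A) = 0x49; 0x1E ⊕ 0x49 = 0x57.
P[2]: S = E(K, 0x49) = 0x74; 0xD5 ⊕ 0x74 = 0xA1.
P[3]: S = E(K, 0x74) = 0xA7; 0x4B ⊕ 0xA7 = 0xEC.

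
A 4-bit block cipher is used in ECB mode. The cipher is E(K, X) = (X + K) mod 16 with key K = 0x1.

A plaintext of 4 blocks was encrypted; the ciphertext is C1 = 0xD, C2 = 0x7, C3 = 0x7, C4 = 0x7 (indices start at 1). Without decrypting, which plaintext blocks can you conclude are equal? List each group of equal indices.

P2 = P3 = P4

ECB encrypts each block independently with the same key, so equal ciphertext blocks imply equal plaintext blocks.
C2 = C3 = C4 = 0x7, so P2 = P3 = P4.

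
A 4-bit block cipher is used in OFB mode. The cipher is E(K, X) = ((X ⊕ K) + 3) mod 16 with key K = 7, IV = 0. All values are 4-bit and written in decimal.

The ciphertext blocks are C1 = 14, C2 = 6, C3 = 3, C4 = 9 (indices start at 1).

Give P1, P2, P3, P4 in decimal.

OFB decryption: S_i = E(K, S_{i−1}) with S_{0} = IV; P_i = C_i ⊕ S_i.
P1: S = E(K, 0) = 10; 14 ⊕ 10 = 4.
P2: S = E(K, 10) = 0; 6 ⊕ 0 = 6.
P3: S = E(K, 0) = 10; 3 ⊕ 10 = 9.
P4: S = E(K, 10) = 0; 9 ⊕ 0 = 9.

P1 = 4, P2 = 6, P3 = 9, P4 = 9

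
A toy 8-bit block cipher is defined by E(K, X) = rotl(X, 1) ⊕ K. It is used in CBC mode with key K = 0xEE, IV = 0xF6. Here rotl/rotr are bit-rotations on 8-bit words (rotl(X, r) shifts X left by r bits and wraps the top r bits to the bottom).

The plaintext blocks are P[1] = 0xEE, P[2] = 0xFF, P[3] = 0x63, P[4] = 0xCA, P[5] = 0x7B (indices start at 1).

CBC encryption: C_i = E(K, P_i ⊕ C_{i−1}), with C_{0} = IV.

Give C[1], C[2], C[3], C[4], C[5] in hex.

C[1]: P[1] ⊕ 0xF6 = 0x18; E(K, 0x18) = 0xDE.
C[2]: P[2] ⊕ 0xDE = 0x21; E(K, 0x21) = 0xAC.
C[3]: P[3] ⊕ 0xAC = 0xCF; E(K, 0xCF) = 0x71.
C[4]: P[4] ⊕ 0x71 = 0xBB; E(K, 0xBB) = 0x99.
C[5]: P[5] ⊕ 0x99 = 0xE2; E(K, 0xE2) = 0x2B.

C[1] = 0xDE, C[2] = 0xAC, C[3] = 0x71, C[4] = 0x99, C[5] = 0x2B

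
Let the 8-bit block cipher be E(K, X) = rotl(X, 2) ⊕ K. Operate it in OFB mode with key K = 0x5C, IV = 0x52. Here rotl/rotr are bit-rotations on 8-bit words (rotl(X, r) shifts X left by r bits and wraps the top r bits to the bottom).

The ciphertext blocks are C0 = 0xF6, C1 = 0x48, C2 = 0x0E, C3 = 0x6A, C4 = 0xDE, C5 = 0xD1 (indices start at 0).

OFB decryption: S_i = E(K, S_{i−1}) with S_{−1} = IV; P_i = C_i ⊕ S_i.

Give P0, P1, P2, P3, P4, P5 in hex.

P0 = 0xE3, P1 = 0x40, P2 = 0x72, P3 = 0xC7, P4 = 0x34, P5 = 0x26

P0: S = E(K, 0x52) = 0x15; 0xF6 ⊕ 0x15 = 0xE3.
P1: S = E(K, 0x15) = 0x08; 0x48 ⊕ 0x08 = 0x40.
P2: S = E(K, 0x08) = 0x7C; 0x0E ⊕ 0x7C = 0x72.
P3: S = E(K, 0x7C) = 0xAD; 0x6A ⊕ 0xAD = 0xC7.
P4: S = E(K, 0xAD) = 0xEA; 0xDE ⊕ 0xEA = 0x34.
P5: S = E(K, 0xEA) = 0xF7; 0xD1 ⊕ 0xF7 = 0x26.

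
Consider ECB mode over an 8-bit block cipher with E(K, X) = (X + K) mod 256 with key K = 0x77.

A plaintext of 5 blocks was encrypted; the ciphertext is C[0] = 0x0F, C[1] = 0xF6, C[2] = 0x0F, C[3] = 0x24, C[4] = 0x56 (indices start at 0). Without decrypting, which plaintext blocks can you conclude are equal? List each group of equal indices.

ECB encrypts each block independently with the same key, so equal ciphertext blocks imply equal plaintext blocks.
C[0] = C[2] = 0x0F, so P[0] = P[2].

P[0] = P[2]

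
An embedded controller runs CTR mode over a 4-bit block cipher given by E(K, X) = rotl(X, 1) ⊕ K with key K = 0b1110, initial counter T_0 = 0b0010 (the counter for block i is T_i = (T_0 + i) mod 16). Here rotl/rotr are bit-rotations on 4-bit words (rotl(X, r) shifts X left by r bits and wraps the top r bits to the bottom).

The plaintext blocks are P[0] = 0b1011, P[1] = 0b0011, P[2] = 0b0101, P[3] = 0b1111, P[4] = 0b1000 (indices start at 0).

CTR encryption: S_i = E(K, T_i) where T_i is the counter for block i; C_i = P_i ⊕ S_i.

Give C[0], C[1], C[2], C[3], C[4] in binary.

C[0] = 0b0001, C[1] = 0b1011, C[2] = 0b0011, C[3] = 0b1011, C[4] = 0b1010

C[0]: T = 0b0010, S = E(K, T) = 0b1010; 0b1011 ⊕ 0b1010 = 0b0001.
C[1]: T = 0b0011, S = E(K, T) = 0b1000; 0b0011 ⊕ 0b1000 = 0b1011.
C[2]: T = 0b0100, S = E(K, T) = 0b0110; 0b0101 ⊕ 0b0110 = 0b0011.
C[3]: T = 0b0101, S = E(K, T) = 0b0100; 0b1111 ⊕ 0b0100 = 0b1011.
C[4]: T = 0b0110, S = E(K, T) = 0b0010; 0b1000 ⊕ 0b0010 = 0b1010.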